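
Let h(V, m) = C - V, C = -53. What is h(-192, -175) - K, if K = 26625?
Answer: -26486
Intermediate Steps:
h(V, m) = -53 - V
h(-192, -175) - K = (-53 - 1*(-192)) - 1*26625 = (-53 + 192) - 26625 = 139 - 26625 = -26486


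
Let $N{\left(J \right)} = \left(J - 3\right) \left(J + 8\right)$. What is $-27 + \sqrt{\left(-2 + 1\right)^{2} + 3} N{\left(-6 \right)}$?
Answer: $-63$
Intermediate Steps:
$N{\left(J \right)} = \left(-3 + J\right) \left(8 + J\right)$
$-27 + \sqrt{\left(-2 + 1\right)^{2} + 3} N{\left(-6 \right)} = -27 + \sqrt{\left(-2 + 1\right)^{2} + 3} \left(-24 + \left(-6\right)^{2} + 5 \left(-6\right)\right) = -27 + \sqrt{\left(-1\right)^{2} + 3} \left(-24 + 36 - 30\right) = -27 + \sqrt{1 + 3} \left(-18\right) = -27 + \sqrt{4} \left(-18\right) = -27 + 2 \left(-18\right) = -27 - 36 = -63$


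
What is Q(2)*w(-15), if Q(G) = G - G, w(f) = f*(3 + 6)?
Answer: 0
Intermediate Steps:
w(f) = 9*f (w(f) = f*9 = 9*f)
Q(G) = 0
Q(2)*w(-15) = 0*(9*(-15)) = 0*(-135) = 0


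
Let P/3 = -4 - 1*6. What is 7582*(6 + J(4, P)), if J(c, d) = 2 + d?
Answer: -166804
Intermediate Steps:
P = -30 (P = 3*(-4 - 1*6) = 3*(-4 - 6) = 3*(-10) = -30)
7582*(6 + J(4, P)) = 7582*(6 + (2 - 30)) = 7582*(6 - 28) = 7582*(-22) = -166804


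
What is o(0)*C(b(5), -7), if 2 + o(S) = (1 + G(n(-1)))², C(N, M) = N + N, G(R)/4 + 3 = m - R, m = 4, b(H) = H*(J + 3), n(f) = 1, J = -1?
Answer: -20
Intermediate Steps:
b(H) = 2*H (b(H) = H*(-1 + 3) = H*2 = 2*H)
G(R) = 4 - 4*R (G(R) = -12 + 4*(4 - R) = -12 + (16 - 4*R) = 4 - 4*R)
C(N, M) = 2*N
o(S) = -1 (o(S) = -2 + (1 + (4 - 4*1))² = -2 + (1 + (4 - 4))² = -2 + (1 + 0)² = -2 + 1² = -2 + 1 = -1)
o(0)*C(b(5), -7) = -2*2*5 = -2*10 = -1*20 = -20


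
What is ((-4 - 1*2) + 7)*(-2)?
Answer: -2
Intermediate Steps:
((-4 - 1*2) + 7)*(-2) = ((-4 - 2) + 7)*(-2) = (-6 + 7)*(-2) = 1*(-2) = -2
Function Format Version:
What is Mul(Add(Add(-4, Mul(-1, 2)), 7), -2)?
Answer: -2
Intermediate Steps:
Mul(Add(Add(-4, Mul(-1, 2)), 7), -2) = Mul(Add(Add(-4, -2), 7), -2) = Mul(Add(-6, 7), -2) = Mul(1, -2) = -2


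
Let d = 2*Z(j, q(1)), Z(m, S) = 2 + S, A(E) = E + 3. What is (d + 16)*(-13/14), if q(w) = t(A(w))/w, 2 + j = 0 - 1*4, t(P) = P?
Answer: -26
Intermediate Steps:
A(E) = 3 + E
j = -6 (j = -2 + (0 - 1*4) = -2 + (0 - 4) = -2 - 4 = -6)
q(w) = (3 + w)/w
d = 12 (d = 2*(2 + (3 + 1)/1) = 2*(2 + 1*4) = 2*(2 + 4) = 2*6 = 12)
(d + 16)*(-13/14) = (12 + 16)*(-13/14) = 28*(-13*1/14) = 28*(-13/14) = -26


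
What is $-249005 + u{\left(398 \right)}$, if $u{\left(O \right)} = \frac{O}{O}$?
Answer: $-249004$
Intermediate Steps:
$u{\left(O \right)} = 1$
$-249005 + u{\left(398 \right)} = -249005 + 1 = -249004$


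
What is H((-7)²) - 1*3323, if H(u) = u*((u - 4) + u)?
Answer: 1283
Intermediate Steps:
H(u) = u*(-4 + 2*u) (H(u) = u*((-4 + u) + u) = u*(-4 + 2*u))
H((-7)²) - 1*3323 = 2*(-7)²*(-2 + (-7)²) - 1*3323 = 2*49*(-2 + 49) - 3323 = 2*49*47 - 3323 = 4606 - 3323 = 1283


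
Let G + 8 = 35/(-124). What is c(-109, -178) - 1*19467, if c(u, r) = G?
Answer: -2414935/124 ≈ -19475.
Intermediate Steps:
G = -1027/124 (G = -8 + 35/(-124) = -8 + 35*(-1/124) = -8 - 35/124 = -1027/124 ≈ -8.2823)
c(u, r) = -1027/124
c(-109, -178) - 1*19467 = -1027/124 - 1*19467 = -1027/124 - 19467 = -2414935/124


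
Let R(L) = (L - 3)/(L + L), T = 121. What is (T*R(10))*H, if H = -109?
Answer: -92323/20 ≈ -4616.1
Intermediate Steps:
R(L) = (-3 + L)/(2*L) (R(L) = (-3 + L)/((2*L)) = (-3 + L)*(1/(2*L)) = (-3 + L)/(2*L))
(T*R(10))*H = (121*((1/2)*(-3 + 10)/10))*(-109) = (121*((1/2)*(1/10)*7))*(-109) = (121*(7/20))*(-109) = (847/20)*(-109) = -92323/20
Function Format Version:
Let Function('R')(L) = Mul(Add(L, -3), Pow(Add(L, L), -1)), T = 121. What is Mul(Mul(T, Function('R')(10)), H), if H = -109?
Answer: Rational(-92323, 20) ≈ -4616.1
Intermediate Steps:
Function('R')(L) = Mul(Rational(1, 2), Pow(L, -1), Add(-3, L)) (Function('R')(L) = Mul(Add(-3, L), Pow(Mul(2, L), -1)) = Mul(Add(-3, L), Mul(Rational(1, 2), Pow(L, -1))) = Mul(Rational(1, 2), Pow(L, -1), Add(-3, L)))
Mul(Mul(T, Function('R')(10)), H) = Mul(Mul(121, Mul(Rational(1, 2), Pow(10, -1), Add(-3, 10))), -109) = Mul(Mul(121, Mul(Rational(1, 2), Rational(1, 10), 7)), -109) = Mul(Mul(121, Rational(7, 20)), -109) = Mul(Rational(847, 20), -109) = Rational(-92323, 20)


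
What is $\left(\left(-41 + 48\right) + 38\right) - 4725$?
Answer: $-4680$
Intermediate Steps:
$\left(\left(-41 + 48\right) + 38\right) - 4725 = \left(7 + 38\right) - 4725 = 45 - 4725 = -4680$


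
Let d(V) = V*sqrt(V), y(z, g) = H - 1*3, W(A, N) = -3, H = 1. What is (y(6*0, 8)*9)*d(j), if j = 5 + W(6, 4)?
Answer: -36*sqrt(2) ≈ -50.912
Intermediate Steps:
y(z, g) = -2 (y(z, g) = 1 - 1*3 = 1 - 3 = -2)
j = 2 (j = 5 - 3 = 2)
d(V) = V**(3/2)
(y(6*0, 8)*9)*d(j) = (-2*9)*2**(3/2) = -36*sqrt(2)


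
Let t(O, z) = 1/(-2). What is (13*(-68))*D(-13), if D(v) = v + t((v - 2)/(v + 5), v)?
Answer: 11934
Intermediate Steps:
t(O, z) = -1/2 (t(O, z) = 1*(-1/2) = -1/2)
D(v) = -1/2 + v (D(v) = v - 1/2 = -1/2 + v)
(13*(-68))*D(-13) = (13*(-68))*(-1/2 - 13) = -884*(-27/2) = 11934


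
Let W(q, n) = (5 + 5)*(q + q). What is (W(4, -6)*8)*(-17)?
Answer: -10880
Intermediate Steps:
W(q, n) = 20*q (W(q, n) = 10*(2*q) = 20*q)
(W(4, -6)*8)*(-17) = ((20*4)*8)*(-17) = (80*8)*(-17) = 640*(-17) = -10880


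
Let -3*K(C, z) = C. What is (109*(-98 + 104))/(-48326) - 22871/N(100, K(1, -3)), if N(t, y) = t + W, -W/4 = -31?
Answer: -552705221/5412512 ≈ -102.12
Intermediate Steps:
W = 124 (W = -4*(-31) = 124)
K(C, z) = -C/3
N(t, y) = 124 + t (N(t, y) = t + 124 = 124 + t)
(109*(-98 + 104))/(-48326) - 22871/N(100, K(1, -3)) = (109*(-98 + 104))/(-48326) - 22871/(124 + 100) = (109*6)*(-1/48326) - 22871/224 = 654*(-1/48326) - 22871*1/224 = -327/24163 - 22871/224 = -552705221/5412512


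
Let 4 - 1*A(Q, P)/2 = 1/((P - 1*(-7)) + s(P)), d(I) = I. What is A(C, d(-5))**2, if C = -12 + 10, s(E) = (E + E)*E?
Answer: 42849/676 ≈ 63.386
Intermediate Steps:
s(E) = 2*E**2 (s(E) = (2*E)*E = 2*E**2)
C = -2
A(Q, P) = 8 - 2/(7 + P + 2*P**2) (A(Q, P) = 8 - 2/((P - 1*(-7)) + 2*P**2) = 8 - 2/((P + 7) + 2*P**2) = 8 - 2/((7 + P) + 2*P**2) = 8 - 2/(7 + P + 2*P**2))
A(C, d(-5))**2 = (2*(27 + 4*(-5) + 8*(-5)**2)/(7 - 5 + 2*(-5)**2))**2 = (2*(27 - 20 + 8*25)/(7 - 5 + 2*25))**2 = (2*(27 - 20 + 200)/(7 - 5 + 50))**2 = (2*207/52)**2 = (2*(1/52)*207)**2 = (207/26)**2 = 42849/676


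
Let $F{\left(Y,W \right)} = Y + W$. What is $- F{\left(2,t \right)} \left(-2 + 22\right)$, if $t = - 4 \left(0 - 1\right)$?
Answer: $-120$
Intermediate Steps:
$t = 4$ ($t = \left(-4\right) \left(-1\right) = 4$)
$F{\left(Y,W \right)} = W + Y$
$- F{\left(2,t \right)} \left(-2 + 22\right) = - \left(4 + 2\right) \left(-2 + 22\right) = - 6 \cdot 20 = \left(-1\right) 120 = -120$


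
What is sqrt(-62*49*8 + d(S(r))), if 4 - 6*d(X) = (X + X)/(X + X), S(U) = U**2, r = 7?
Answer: I*sqrt(97214)/2 ≈ 155.9*I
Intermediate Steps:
d(X) = 1/2 (d(X) = 2/3 - (X + X)/(6*(X + X)) = 2/3 - 2*X/(6*(2*X)) = 2/3 - 2*X*1/(2*X)/6 = 2/3 - 1/6*1 = 2/3 - 1/6 = 1/2)
sqrt(-62*49*8 + d(S(r))) = sqrt(-62*49*8 + 1/2) = sqrt(-3038*8 + 1/2) = sqrt(-24304 + 1/2) = sqrt(-48607/2) = I*sqrt(97214)/2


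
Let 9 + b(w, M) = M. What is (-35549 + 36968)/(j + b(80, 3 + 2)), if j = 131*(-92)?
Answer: -129/1096 ≈ -0.11770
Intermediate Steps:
b(w, M) = -9 + M
j = -12052
(-35549 + 36968)/(j + b(80, 3 + 2)) = (-35549 + 36968)/(-12052 + (-9 + (3 + 2))) = 1419/(-12052 + (-9 + 5)) = 1419/(-12052 - 4) = 1419/(-12056) = 1419*(-1/12056) = -129/1096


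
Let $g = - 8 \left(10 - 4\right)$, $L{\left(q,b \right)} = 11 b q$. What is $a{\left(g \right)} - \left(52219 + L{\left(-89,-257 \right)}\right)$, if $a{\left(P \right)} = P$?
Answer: $-303870$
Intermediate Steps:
$L{\left(q,b \right)} = 11 b q$
$g = -48$ ($g = \left(-8\right) 6 = -48$)
$a{\left(g \right)} - \left(52219 + L{\left(-89,-257 \right)}\right) = -48 - \left(52219 + 11 \left(-257\right) \left(-89\right)\right) = -48 - 303822 = -303870$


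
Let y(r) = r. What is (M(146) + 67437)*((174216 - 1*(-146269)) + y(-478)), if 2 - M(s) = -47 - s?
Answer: 21642713424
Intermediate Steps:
M(s) = 49 + s (M(s) = 2 - (-47 - s) = 2 + (47 + s) = 49 + s)
(M(146) + 67437)*((174216 - 1*(-146269)) + y(-478)) = ((49 + 146) + 67437)*((174216 - 1*(-146269)) - 478) = (195 + 67437)*((174216 + 146269) - 478) = 67632*(320485 - 478) = 67632*320007 = 21642713424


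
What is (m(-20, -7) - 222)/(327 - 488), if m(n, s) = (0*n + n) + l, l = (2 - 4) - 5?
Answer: 249/161 ≈ 1.5466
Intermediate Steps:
l = -7 (l = -2 - 5 = -7)
m(n, s) = -7 + n (m(n, s) = (0*n + n) - 7 = (0 + n) - 7 = n - 7 = -7 + n)
(m(-20, -7) - 222)/(327 - 488) = ((-7 - 20) - 222)/(327 - 488) = (-27 - 222)/(-161) = -249*(-1/161) = 249/161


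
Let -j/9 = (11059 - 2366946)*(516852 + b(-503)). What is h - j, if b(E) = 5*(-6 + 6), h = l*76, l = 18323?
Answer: -10958802776968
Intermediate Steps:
h = 1392548 (h = 18323*76 = 1392548)
b(E) = 0 (b(E) = 5*0 = 0)
j = 10958804169516 (j = -9*(11059 - 2366946)*(516852 + 0) = -(-21202983)*516852 = -9*(-1217644907724) = 10958804169516)
h - j = 1392548 - 1*10958804169516 = 1392548 - 10958804169516 = -10958802776968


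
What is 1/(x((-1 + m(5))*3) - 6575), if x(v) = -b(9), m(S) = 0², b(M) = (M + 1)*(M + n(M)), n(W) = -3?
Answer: -1/6635 ≈ -0.00015072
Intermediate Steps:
b(M) = (1 + M)*(-3 + M) (b(M) = (M + 1)*(M - 3) = (1 + M)*(-3 + M))
m(S) = 0
x(v) = -60 (x(v) = -(-3 + 9² - 2*9) = -(-3 + 81 - 18) = -1*60 = -60)
1/(x((-1 + m(5))*3) - 6575) = 1/(-60 - 6575) = 1/(-6635) = -1/6635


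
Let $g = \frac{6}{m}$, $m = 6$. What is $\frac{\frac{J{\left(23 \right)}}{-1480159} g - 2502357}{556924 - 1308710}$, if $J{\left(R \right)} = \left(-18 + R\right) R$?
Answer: $\frac{1851943117439}{556381406987} \approx 3.3285$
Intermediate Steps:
$J{\left(R \right)} = R \left(-18 + R\right)$
$g = 1$ ($g = \frac{6}{6} = 6 \cdot \frac{1}{6} = 1$)
$\frac{\frac{J{\left(23 \right)}}{-1480159} g - 2502357}{556924 - 1308710} = \frac{\frac{23 \left(-18 + 23\right)}{-1480159} \cdot 1 - 2502357}{556924 - 1308710} = \frac{23 \cdot 5 \left(- \frac{1}{1480159}\right) 1 - 2502357}{-751786} = \left(115 \left(- \frac{1}{1480159}\right) 1 - 2502357\right) \left(- \frac{1}{751786}\right) = \left(\left(- \frac{115}{1480159}\right) 1 - 2502357\right) \left(- \frac{1}{751786}\right) = \left(- \frac{115}{1480159} - 2502357\right) \left(- \frac{1}{751786}\right) = \left(- \frac{3703886234878}{1480159}\right) \left(- \frac{1}{751786}\right) = \frac{1851943117439}{556381406987}$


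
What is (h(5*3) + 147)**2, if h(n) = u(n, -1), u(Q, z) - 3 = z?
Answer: 22201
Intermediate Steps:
u(Q, z) = 3 + z
h(n) = 2 (h(n) = 3 - 1 = 2)
(h(5*3) + 147)**2 = (2 + 147)**2 = 149**2 = 22201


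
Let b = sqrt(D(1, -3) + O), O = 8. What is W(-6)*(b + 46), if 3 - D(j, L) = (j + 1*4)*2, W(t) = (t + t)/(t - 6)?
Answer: 47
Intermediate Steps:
W(t) = 2*t/(-6 + t) (W(t) = (2*t)/(-6 + t) = 2*t/(-6 + t))
D(j, L) = -5 - 2*j (D(j, L) = 3 - (j + 1*4)*2 = 3 - (j + 4)*2 = 3 - (4 + j)*2 = 3 - (8 + 2*j) = 3 + (-8 - 2*j) = -5 - 2*j)
b = 1 (b = sqrt((-5 - 2*1) + 8) = sqrt((-5 - 2) + 8) = sqrt(-7 + 8) = sqrt(1) = 1)
W(-6)*(b + 46) = (2*(-6)/(-6 - 6))*(1 + 46) = (2*(-6)/(-12))*47 = (2*(-6)*(-1/12))*47 = 1*47 = 47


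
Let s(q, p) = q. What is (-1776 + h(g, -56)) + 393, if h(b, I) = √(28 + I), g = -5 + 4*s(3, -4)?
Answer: -1383 + 2*I*√7 ≈ -1383.0 + 5.2915*I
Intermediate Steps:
g = 7 (g = -5 + 4*3 = -5 + 12 = 7)
(-1776 + h(g, -56)) + 393 = (-1776 + √(28 - 56)) + 393 = (-1776 + √(-28)) + 393 = (-1776 + 2*I*√7) + 393 = -1383 + 2*I*√7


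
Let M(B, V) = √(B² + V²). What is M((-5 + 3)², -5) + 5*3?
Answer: 15 + √41 ≈ 21.403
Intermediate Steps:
M((-5 + 3)², -5) + 5*3 = √(((-5 + 3)²)² + (-5)²) + 5*3 = √(((-2)²)² + 25) + 15 = √(4² + 25) + 15 = √(16 + 25) + 15 = √41 + 15 = 15 + √41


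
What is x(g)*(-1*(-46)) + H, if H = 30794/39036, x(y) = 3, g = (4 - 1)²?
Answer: 2708881/19518 ≈ 138.79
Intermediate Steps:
g = 9 (g = 3² = 9)
H = 15397/19518 (H = 30794*(1/39036) = 15397/19518 ≈ 0.78886)
x(g)*(-1*(-46)) + H = 3*(-1*(-46)) + 15397/19518 = 3*46 + 15397/19518 = 138 + 15397/19518 = 2708881/19518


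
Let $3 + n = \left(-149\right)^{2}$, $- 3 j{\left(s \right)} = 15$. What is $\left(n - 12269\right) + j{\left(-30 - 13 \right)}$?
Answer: $9924$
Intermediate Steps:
$j{\left(s \right)} = -5$ ($j{\left(s \right)} = \left(- \frac{1}{3}\right) 15 = -5$)
$n = 22198$ ($n = -3 + \left(-149\right)^{2} = -3 + 22201 = 22198$)
$\left(n - 12269\right) + j{\left(-30 - 13 \right)} = \left(22198 - 12269\right) - 5 = 9929 - 5 = 9924$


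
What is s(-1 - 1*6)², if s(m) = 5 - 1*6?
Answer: 1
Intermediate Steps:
s(m) = -1 (s(m) = 5 - 6 = -1)
s(-1 - 1*6)² = (-1)² = 1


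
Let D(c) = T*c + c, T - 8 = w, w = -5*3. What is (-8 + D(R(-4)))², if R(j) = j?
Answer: 256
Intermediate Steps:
w = -15
T = -7 (T = 8 - 15 = -7)
D(c) = -6*c (D(c) = -7*c + c = -6*c)
(-8 + D(R(-4)))² = (-8 - 6*(-4))² = (-8 + 24)² = 16² = 256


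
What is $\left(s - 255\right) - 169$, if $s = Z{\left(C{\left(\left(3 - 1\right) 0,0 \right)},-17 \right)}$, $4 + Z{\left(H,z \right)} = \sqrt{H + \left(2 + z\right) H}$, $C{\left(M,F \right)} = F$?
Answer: $-428$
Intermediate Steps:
$Z{\left(H,z \right)} = -4 + \sqrt{H + H \left(2 + z\right)}$ ($Z{\left(H,z \right)} = -4 + \sqrt{H + \left(2 + z\right) H} = -4 + \sqrt{H + H \left(2 + z\right)}$)
$s = -4$ ($s = -4 + \sqrt{0 \left(3 - 17\right)} = -4 + \sqrt{0 \left(-14\right)} = -4 + \sqrt{0} = -4 + 0 = -4$)
$\left(s - 255\right) - 169 = \left(-4 - 255\right) - 169 = -259 - 169 = -428$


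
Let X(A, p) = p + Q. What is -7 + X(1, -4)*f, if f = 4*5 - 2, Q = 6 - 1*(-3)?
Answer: 83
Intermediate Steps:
Q = 9 (Q = 6 + 3 = 9)
X(A, p) = 9 + p (X(A, p) = p + 9 = 9 + p)
f = 18 (f = 20 - 2 = 18)
-7 + X(1, -4)*f = -7 + (9 - 4)*18 = -7 + 5*18 = -7 + 90 = 83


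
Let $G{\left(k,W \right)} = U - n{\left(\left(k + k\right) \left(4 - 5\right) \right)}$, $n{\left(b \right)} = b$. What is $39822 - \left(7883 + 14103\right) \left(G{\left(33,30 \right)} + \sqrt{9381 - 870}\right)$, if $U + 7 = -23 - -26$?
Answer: $-1323310 - 21986 \sqrt{8511} \approx -3.3516 \cdot 10^{6}$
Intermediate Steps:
$U = -4$ ($U = -7 - -3 = -7 + \left(-23 + 26\right) = -7 + 3 = -4$)
$G{\left(k,W \right)} = -4 + 2 k$ ($G{\left(k,W \right)} = -4 - \left(k + k\right) \left(4 - 5\right) = -4 - 2 k \left(-1\right) = -4 - - 2 k = -4 + 2 k$)
$39822 - \left(7883 + 14103\right) \left(G{\left(33,30 \right)} + \sqrt{9381 - 870}\right) = 39822 - \left(7883 + 14103\right) \left(\left(-4 + 2 \cdot 33\right) + \sqrt{9381 - 870}\right) = 39822 - 21986 \left(\left(-4 + 66\right) + \sqrt{8511}\right) = 39822 - 21986 \left(62 + \sqrt{8511}\right) = 39822 - \left(1363132 + 21986 \sqrt{8511}\right) = -1323310 - 21986 \sqrt{8511}$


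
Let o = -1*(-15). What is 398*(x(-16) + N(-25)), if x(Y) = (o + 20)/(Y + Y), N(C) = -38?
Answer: -248949/16 ≈ -15559.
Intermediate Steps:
o = 15
x(Y) = 35/(2*Y) (x(Y) = (15 + 20)/(Y + Y) = 35/((2*Y)) = 35*(1/(2*Y)) = 35/(2*Y))
398*(x(-16) + N(-25)) = 398*((35/2)/(-16) - 38) = 398*((35/2)*(-1/16) - 38) = 398*(-35/32 - 38) = 398*(-1251/32) = -248949/16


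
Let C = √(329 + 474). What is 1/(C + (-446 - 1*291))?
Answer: -67/49306 - √803/542366 ≈ -0.0014111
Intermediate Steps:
C = √803 ≈ 28.337
1/(C + (-446 - 1*291)) = 1/(√803 + (-446 - 1*291)) = 1/(√803 + (-446 - 291)) = 1/(√803 - 737) = 1/(-737 + √803)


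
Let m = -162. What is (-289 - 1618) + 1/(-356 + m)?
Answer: -987827/518 ≈ -1907.0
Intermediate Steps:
(-289 - 1618) + 1/(-356 + m) = (-289 - 1618) + 1/(-356 - 162) = -1907 + 1/(-518) = -1907 - 1/518 = -987827/518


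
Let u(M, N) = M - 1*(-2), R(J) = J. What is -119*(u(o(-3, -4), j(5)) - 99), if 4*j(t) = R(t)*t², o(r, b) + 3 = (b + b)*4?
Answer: 15708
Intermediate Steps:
o(r, b) = -3 + 8*b (o(r, b) = -3 + (b + b)*4 = -3 + (2*b)*4 = -3 + 8*b)
j(t) = t³/4 (j(t) = (t*t²)/4 = t³/4)
u(M, N) = 2 + M (u(M, N) = M + 2 = 2 + M)
-119*(u(o(-3, -4), j(5)) - 99) = -119*((2 + (-3 + 8*(-4))) - 99) = -119*((2 + (-3 - 32)) - 99) = -119*((2 - 35) - 99) = -119*(-33 - 99) = -119*(-132) = 15708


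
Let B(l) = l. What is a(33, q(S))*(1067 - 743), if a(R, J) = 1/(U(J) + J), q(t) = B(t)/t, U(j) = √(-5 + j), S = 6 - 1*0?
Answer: 324/5 - 648*I/5 ≈ 64.8 - 129.6*I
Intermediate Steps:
S = 6 (S = 6 + 0 = 6)
q(t) = 1 (q(t) = t/t = 1)
a(R, J) = 1/(J + √(-5 + J)) (a(R, J) = 1/(√(-5 + J) + J) = 1/(J + √(-5 + J)))
a(33, q(S))*(1067 - 743) = (1067 - 743)/(1 + √(-5 + 1)) = 324/(1 + √(-4)) = 324/(1 + 2*I) = ((1 - 2*I)/5)*324 = 324*(1 - 2*I)/5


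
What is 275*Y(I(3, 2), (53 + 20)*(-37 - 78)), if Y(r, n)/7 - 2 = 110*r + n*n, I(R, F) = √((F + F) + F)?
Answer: 135666351975 + 211750*√6 ≈ 1.3567e+11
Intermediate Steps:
I(R, F) = √3*√F (I(R, F) = √(2*F + F) = √(3*F) = √3*√F)
Y(r, n) = 14 + 7*n² + 770*r (Y(r, n) = 14 + 7*(110*r + n*n) = 14 + 7*(110*r + n²) = 14 + 7*(n² + 110*r) = 14 + (7*n² + 770*r) = 14 + 7*n² + 770*r)
275*Y(I(3, 2), (53 + 20)*(-37 - 78)) = 275*(14 + 7*((53 + 20)*(-37 - 78))² + 770*(√3*√2)) = 275*(14 + 7*(73*(-115))² + 770*√6) = 275*(14 + 7*(-8395)² + 770*√6) = 275*(14 + 7*70476025 + 770*√6) = 275*(14 + 493332175 + 770*√6) = 275*(493332189 + 770*√6) = 135666351975 + 211750*√6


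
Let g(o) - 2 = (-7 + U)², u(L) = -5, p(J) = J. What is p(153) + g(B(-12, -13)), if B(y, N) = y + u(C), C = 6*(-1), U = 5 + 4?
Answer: 159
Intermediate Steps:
U = 9
C = -6
B(y, N) = -5 + y (B(y, N) = y - 5 = -5 + y)
g(o) = 6 (g(o) = 2 + (-7 + 9)² = 2 + 2² = 2 + 4 = 6)
p(153) + g(B(-12, -13)) = 153 + 6 = 159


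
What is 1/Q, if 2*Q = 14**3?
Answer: 1/1372 ≈ 0.00072886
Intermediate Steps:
Q = 1372 (Q = (1/2)*14**3 = (1/2)*2744 = 1372)
1/Q = 1/1372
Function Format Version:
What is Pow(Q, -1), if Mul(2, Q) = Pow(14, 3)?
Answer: Rational(1, 1372) ≈ 0.00072886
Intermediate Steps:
Q = 1372 (Q = Mul(Rational(1, 2), Pow(14, 3)) = Mul(Rational(1, 2), 2744) = 1372)
Pow(Q, -1) = Pow(1372, -1) = Rational(1, 1372)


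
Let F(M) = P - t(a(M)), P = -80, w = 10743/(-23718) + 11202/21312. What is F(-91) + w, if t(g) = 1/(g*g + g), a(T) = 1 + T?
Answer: -1498224893651/18744809760 ≈ -79.927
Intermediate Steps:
w = 1020395/14041056 (w = 10743*(-1/23718) + 11202*(1/21312) = -3581/7906 + 1867/3552 = 1020395/14041056 ≈ 0.072672)
t(g) = 1/(g + g²) (t(g) = 1/(g² + g) = 1/(g + g²))
F(M) = -80 - 1/((1 + M)*(2 + M)) (F(M) = -80 - 1/((1 + M)*(1 + (1 + M))) = -80 - 1/((1 + M)*(2 + M)))
F(-91) + w = (-1 - 80*(1 - 91)*(2 - 91))/((1 - 91)*(2 - 91)) + 1020395/14041056 = (-1 - 80*(-90)*(-89))/(-90*(-89)) + 1020395/14041056 = -1/90*(-1/89)*(-1 - 640800) + 1020395/14041056 = -1/90*(-1/89)*(-640801) + 1020395/14041056 = -640801/8010 + 1020395/14041056 = -1498224893651/18744809760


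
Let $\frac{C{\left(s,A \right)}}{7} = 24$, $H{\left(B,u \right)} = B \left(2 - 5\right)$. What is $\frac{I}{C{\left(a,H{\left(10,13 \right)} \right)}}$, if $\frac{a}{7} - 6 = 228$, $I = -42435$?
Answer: $- \frac{14145}{56} \approx -252.59$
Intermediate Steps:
$H{\left(B,u \right)} = - 3 B$ ($H{\left(B,u \right)} = B \left(-3\right) = - 3 B$)
$a = 1638$ ($a = 42 + 7 \cdot 228 = 42 + 1596 = 1638$)
$C{\left(s,A \right)} = 168$ ($C{\left(s,A \right)} = 7 \cdot 24 = 168$)
$\frac{I}{C{\left(a,H{\left(10,13 \right)} \right)}} = - \frac{42435}{168} = \left(-42435\right) \frac{1}{168} = - \frac{14145}{56}$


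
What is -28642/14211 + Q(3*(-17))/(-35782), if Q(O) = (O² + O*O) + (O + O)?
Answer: -548672072/254249001 ≈ -2.1580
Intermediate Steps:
Q(O) = 2*O + 2*O² (Q(O) = (O² + O²) + 2*O = 2*O² + 2*O = 2*O + 2*O²)
-28642/14211 + Q(3*(-17))/(-35782) = -28642/14211 + (2*(3*(-17))*(1 + 3*(-17)))/(-35782) = -28642*1/14211 + (2*(-51)*(1 - 51))*(-1/35782) = -28642/14211 + (2*(-51)*(-50))*(-1/35782) = -28642/14211 + 5100*(-1/35782) = -28642/14211 - 2550/17891 = -548672072/254249001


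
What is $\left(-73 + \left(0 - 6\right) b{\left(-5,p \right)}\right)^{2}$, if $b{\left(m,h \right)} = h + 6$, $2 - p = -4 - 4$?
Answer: $28561$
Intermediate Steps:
$p = 10$ ($p = 2 - \left(-4 - 4\right) = 2 - -8 = 2 + 8 = 10$)
$b{\left(m,h \right)} = 6 + h$
$\left(-73 + \left(0 - 6\right) b{\left(-5,p \right)}\right)^{2} = \left(-73 + \left(0 - 6\right) \left(6 + 10\right)\right)^{2} = \left(-73 - 96\right)^{2} = \left(-169\right)^{2} = 28561$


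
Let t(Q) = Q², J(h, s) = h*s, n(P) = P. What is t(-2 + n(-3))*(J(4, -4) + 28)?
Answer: 300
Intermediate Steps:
t(-2 + n(-3))*(J(4, -4) + 28) = (-2 - 3)²*(4*(-4) + 28) = (-5)²*(-16 + 28) = 25*12 = 300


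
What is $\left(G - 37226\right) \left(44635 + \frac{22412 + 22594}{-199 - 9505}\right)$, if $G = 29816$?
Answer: $- \frac{802304845485}{2426} \approx -3.3071 \cdot 10^{8}$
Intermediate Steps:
$\left(G - 37226\right) \left(44635 + \frac{22412 + 22594}{-199 - 9505}\right) = \left(29816 - 37226\right) \left(44635 + \frac{22412 + 22594}{-199 - 9505}\right) = - 7410 \left(44635 + \frac{45006}{-9704}\right) = - 7410 \left(44635 + 45006 \left(- \frac{1}{9704}\right)\right) = - 7410 \left(44635 - \frac{22503}{4852}\right) = \left(-7410\right) \frac{216546517}{4852} = - \frac{802304845485}{2426}$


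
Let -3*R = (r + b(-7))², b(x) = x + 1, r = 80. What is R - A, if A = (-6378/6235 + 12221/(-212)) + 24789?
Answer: -105305424047/3965460 ≈ -26556.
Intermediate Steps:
b(x) = 1 + x
A = 32689045909/1321820 (A = (-6378*1/6235 + 12221*(-1/212)) + 24789 = (-6378/6235 - 12221/212) + 24789 = -77550071/1321820 + 24789 = 32689045909/1321820 ≈ 24730.)
R = -5476/3 (R = -(80 + (1 - 7))²/3 = -(80 - 6)²/3 = -⅓*74² = -⅓*5476 = -5476/3 ≈ -1825.3)
R - A = -5476/3 - 1*32689045909/1321820 = -5476/3 - 32689045909/1321820 = -105305424047/3965460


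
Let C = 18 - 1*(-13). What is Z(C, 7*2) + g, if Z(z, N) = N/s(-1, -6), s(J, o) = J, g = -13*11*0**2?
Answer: -14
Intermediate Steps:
C = 31 (C = 18 + 13 = 31)
g = 0 (g = -143*0 = 0)
Z(z, N) = -N (Z(z, N) = N/(-1) = N*(-1) = -N)
Z(C, 7*2) + g = -7*2 + 0 = -1*14 + 0 = -14 + 0 = -14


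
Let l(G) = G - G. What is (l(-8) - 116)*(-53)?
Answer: 6148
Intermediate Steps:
l(G) = 0
(l(-8) - 116)*(-53) = (0 - 116)*(-53) = -116*(-53) = 6148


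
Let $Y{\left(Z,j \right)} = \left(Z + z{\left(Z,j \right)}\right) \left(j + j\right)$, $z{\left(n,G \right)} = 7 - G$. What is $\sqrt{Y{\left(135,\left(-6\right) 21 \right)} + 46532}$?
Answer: $2 i \sqrt{5251} \approx 144.93 i$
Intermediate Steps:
$Y{\left(Z,j \right)} = 2 j \left(7 + Z - j\right)$ ($Y{\left(Z,j \right)} = \left(Z - \left(-7 + j\right)\right) \left(j + j\right) = \left(7 + Z - j\right) 2 j = 2 j \left(7 + Z - j\right)$)
$\sqrt{Y{\left(135,\left(-6\right) 21 \right)} + 46532} = \sqrt{2 \left(\left(-6\right) 21\right) \left(7 + 135 - \left(-6\right) 21\right) + 46532} = \sqrt{2 \left(-126\right) \left(7 + 135 - -126\right) + 46532} = \sqrt{2 \left(-126\right) \left(7 + 135 + 126\right) + 46532} = \sqrt{2 \left(-126\right) 268 + 46532} = \sqrt{-67536 + 46532} = \sqrt{-21004} = 2 i \sqrt{5251}$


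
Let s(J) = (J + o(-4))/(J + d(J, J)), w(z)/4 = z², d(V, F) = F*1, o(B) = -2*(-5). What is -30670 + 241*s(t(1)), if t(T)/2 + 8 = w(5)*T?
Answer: -5619903/184 ≈ -30543.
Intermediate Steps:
o(B) = 10
d(V, F) = F
w(z) = 4*z²
t(T) = -16 + 200*T (t(T) = -16 + 2*((4*5²)*T) = -16 + 2*((4*25)*T) = -16 + 2*(100*T) = -16 + 200*T)
s(J) = (10 + J)/(2*J) (s(J) = (J + 10)/(J + J) = (10 + J)/((2*J)) = (10 + J)*(1/(2*J)) = (10 + J)/(2*J))
-30670 + 241*s(t(1)) = -30670 + 241*((10 + (-16 + 200*1))/(2*(-16 + 200*1))) = -30670 + 241*((10 + (-16 + 200))/(2*(-16 + 200))) = -30670 + 241*((½)*(10 + 184)/184) = -30670 + 241*((½)*(1/184)*194) = -30670 + 241*(97/184) = -30670 + 23377/184 = -5619903/184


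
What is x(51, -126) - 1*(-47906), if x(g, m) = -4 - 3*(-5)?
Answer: 47917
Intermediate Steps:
x(g, m) = 11 (x(g, m) = -4 + 15 = 11)
x(51, -126) - 1*(-47906) = 11 - 1*(-47906) = 11 + 47906 = 47917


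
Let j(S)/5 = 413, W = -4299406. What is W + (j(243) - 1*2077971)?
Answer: -6375312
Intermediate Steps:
j(S) = 2065 (j(S) = 5*413 = 2065)
W + (j(243) - 1*2077971) = -4299406 + (2065 - 1*2077971) = -4299406 + (2065 - 2077971) = -4299406 - 2075906 = -6375312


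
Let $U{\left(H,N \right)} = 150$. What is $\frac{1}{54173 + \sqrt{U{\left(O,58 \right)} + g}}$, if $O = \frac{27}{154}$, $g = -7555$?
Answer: $\frac{54173}{2934721334} - \frac{i \sqrt{7405}}{2934721334} \approx 1.8459 \cdot 10^{-5} - 2.9322 \cdot 10^{-8} i$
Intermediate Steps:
$O = \frac{27}{154}$ ($O = 27 \cdot \frac{1}{154} = \frac{27}{154} \approx 0.17532$)
$\frac{1}{54173 + \sqrt{U{\left(O,58 \right)} + g}} = \frac{1}{54173 + \sqrt{150 - 7555}} = \frac{1}{54173 + \sqrt{-7405}} = \frac{1}{54173 + i \sqrt{7405}}$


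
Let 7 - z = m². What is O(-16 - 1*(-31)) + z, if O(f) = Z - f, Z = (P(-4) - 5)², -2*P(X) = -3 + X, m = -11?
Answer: -507/4 ≈ -126.75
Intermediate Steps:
P(X) = 3/2 - X/2 (P(X) = -(-3 + X)/2 = 3/2 - X/2)
Z = 9/4 (Z = ((3/2 - ½*(-4)) - 5)² = ((3/2 + 2) - 5)² = (7/2 - 5)² = (-3/2)² = 9/4 ≈ 2.2500)
z = -114 (z = 7 - 1*(-11)² = 7 - 1*121 = 7 - 121 = -114)
O(f) = 9/4 - f
O(-16 - 1*(-31)) + z = (9/4 - (-16 - 1*(-31))) - 114 = (9/4 - (-16 + 31)) - 114 = (9/4 - 1*15) - 114 = (9/4 - 15) - 114 = -51/4 - 114 = -507/4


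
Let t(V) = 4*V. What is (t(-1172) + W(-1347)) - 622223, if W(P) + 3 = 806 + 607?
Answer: -625501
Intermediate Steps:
W(P) = 1410 (W(P) = -3 + (806 + 607) = -3 + 1413 = 1410)
(t(-1172) + W(-1347)) - 622223 = (4*(-1172) + 1410) - 622223 = (-4688 + 1410) - 622223 = -3278 - 622223 = -625501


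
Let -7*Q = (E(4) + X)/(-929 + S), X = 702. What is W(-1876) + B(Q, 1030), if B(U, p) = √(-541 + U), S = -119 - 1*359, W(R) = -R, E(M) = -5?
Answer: 1876 + 2*I*√267712503/1407 ≈ 1876.0 + 23.258*I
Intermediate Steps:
S = -478 (S = -119 - 359 = -478)
Q = 697/9849 (Q = -(-5 + 702)/(7*(-929 - 478)) = -697/(7*(-1407)) = -697*(-1)/(7*1407) = -⅐*(-697/1407) = 697/9849 ≈ 0.070769)
W(-1876) + B(Q, 1030) = -1*(-1876) + √(-541 + 697/9849) = 1876 + √(-5327612/9849) = 1876 + 2*I*√267712503/1407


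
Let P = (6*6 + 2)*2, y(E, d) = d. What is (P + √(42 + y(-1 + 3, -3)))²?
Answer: (76 + √39)² ≈ 6764.2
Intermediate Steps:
P = 76 (P = (36 + 2)*2 = 38*2 = 76)
(P + √(42 + y(-1 + 3, -3)))² = (76 + √(42 - 3))² = (76 + √39)²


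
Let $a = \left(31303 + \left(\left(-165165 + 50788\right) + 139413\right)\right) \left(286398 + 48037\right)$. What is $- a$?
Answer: $-18841733465$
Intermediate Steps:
$a = 18841733465$ ($a = \left(31303 + \left(-114377 + 139413\right)\right) 334435 = \left(31303 + 25036\right) 334435 = 56339 \cdot 334435 = 18841733465$)
$- a = \left(-1\right) 18841733465 = -18841733465$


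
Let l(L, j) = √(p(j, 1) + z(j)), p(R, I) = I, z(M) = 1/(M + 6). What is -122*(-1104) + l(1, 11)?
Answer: 134688 + 3*√34/17 ≈ 1.3469e+5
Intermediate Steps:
z(M) = 1/(6 + M)
l(L, j) = √(1 + 1/(6 + j))
-122*(-1104) + l(1, 11) = -122*(-1104) + √((7 + 11)/(6 + 11)) = 134688 + √(18/17) = 134688 + 3*√34/17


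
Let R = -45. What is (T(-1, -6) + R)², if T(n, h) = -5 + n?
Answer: 2601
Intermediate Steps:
(T(-1, -6) + R)² = ((-5 - 1) - 45)² = (-6 - 45)² = (-51)² = 2601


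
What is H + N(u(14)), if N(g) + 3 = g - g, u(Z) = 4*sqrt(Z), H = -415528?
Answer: -415531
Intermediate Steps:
N(g) = -3 (N(g) = -3 + (g - g) = -3 + 0 = -3)
H + N(u(14)) = -415528 - 3 = -415531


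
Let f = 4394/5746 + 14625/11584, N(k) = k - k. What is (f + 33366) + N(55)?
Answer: 6571098865/196928 ≈ 33368.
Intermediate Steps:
N(k) = 0
f = 399217/196928 (f = 4394*(1/5746) + 14625*(1/11584) = 13/17 + 14625/11584 = 399217/196928 ≈ 2.0272)
(f + 33366) + N(55) = (399217/196928 + 33366) + 0 = 6571098865/196928 + 0 = 6571098865/196928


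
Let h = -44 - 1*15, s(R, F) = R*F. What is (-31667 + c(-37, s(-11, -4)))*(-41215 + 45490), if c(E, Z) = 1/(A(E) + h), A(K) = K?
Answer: -4332047025/32 ≈ -1.3538e+8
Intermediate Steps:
s(R, F) = F*R
h = -59 (h = -44 - 15 = -59)
c(E, Z) = 1/(-59 + E) (c(E, Z) = 1/(E - 59) = 1/(-59 + E))
(-31667 + c(-37, s(-11, -4)))*(-41215 + 45490) = (-31667 + 1/(-59 - 37))*(-41215 + 45490) = (-31667 + 1/(-96))*4275 = (-31667 - 1/96)*4275 = -3040033/96*4275 = -4332047025/32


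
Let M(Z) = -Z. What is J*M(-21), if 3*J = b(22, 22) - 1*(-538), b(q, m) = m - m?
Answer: 3766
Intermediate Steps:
b(q, m) = 0
J = 538/3 (J = (0 - 1*(-538))/3 = (0 + 538)/3 = (1/3)*538 = 538/3 ≈ 179.33)
J*M(-21) = 538*(-1*(-21))/3 = (538/3)*21 = 3766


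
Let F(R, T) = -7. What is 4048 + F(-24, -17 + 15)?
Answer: 4041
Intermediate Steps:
4048 + F(-24, -17 + 15) = 4048 - 7 = 4041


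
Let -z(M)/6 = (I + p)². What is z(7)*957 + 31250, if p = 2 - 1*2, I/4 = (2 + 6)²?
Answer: -376276462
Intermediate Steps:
I = 256 (I = 4*(2 + 6)² = 4*8² = 4*64 = 256)
p = 0 (p = 2 - 2 = 0)
z(M) = -393216 (z(M) = -6*(256 + 0)² = -6*256² = -6*65536 = -393216)
z(7)*957 + 31250 = -393216*957 + 31250 = -376307712 + 31250 = -376276462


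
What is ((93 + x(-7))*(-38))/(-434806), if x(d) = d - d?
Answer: 57/7013 ≈ 0.0081278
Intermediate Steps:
x(d) = 0
((93 + x(-7))*(-38))/(-434806) = ((93 + 0)*(-38))/(-434806) = (93*(-38))*(-1/434806) = -3534*(-1/434806) = 57/7013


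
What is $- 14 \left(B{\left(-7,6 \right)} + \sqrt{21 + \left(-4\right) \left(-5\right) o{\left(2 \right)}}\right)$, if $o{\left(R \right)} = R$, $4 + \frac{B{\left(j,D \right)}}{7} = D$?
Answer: $-196 - 14 \sqrt{61} \approx -305.34$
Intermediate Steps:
$B{\left(j,D \right)} = -28 + 7 D$
$- 14 \left(B{\left(-7,6 \right)} + \sqrt{21 + \left(-4\right) \left(-5\right) o{\left(2 \right)}}\right) = - 14 \left(\left(-28 + 7 \cdot 6\right) + \sqrt{21 + \left(-4\right) \left(-5\right) 2}\right) = - 14 \left(\left(-28 + 42\right) + \sqrt{21 + 20 \cdot 2}\right) = - 14 \left(14 + \sqrt{21 + 40}\right) = - 14 \left(14 + \sqrt{61}\right) = -196 - 14 \sqrt{61}$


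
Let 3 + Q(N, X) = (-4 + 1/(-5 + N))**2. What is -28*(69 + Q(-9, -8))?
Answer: -16185/7 ≈ -2312.1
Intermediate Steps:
Q(N, X) = -3 + (-4 + 1/(-5 + N))**2
-28*(69 + Q(-9, -8)) = -28*(69 + (-3 + (-21 + 4*(-9))**2/(-5 - 9)**2)) = -28*(69 + (-3 + (-21 - 36)**2/(-14)**2)) = -28*(69 + (-3 + (-57)**2*(1/196))) = -28*(69 + (-3 + 3249*(1/196))) = -28*(69 + (-3 + 3249/196)) = -28*(69 + 2661/196) = -28*16185/196 = -16185/7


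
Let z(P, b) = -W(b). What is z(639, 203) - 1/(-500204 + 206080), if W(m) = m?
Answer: -59707171/294124 ≈ -203.00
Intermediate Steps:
z(P, b) = -b
z(639, 203) - 1/(-500204 + 206080) = -1*203 - 1/(-500204 + 206080) = -203 - 1/(-294124) = -203 - 1*(-1/294124) = -203 + 1/294124 = -59707171/294124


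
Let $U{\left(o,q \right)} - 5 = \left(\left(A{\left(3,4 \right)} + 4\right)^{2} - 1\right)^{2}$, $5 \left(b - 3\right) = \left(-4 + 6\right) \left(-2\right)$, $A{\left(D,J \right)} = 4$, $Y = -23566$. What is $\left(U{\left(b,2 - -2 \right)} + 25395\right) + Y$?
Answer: $5803$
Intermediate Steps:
$b = \frac{11}{5}$ ($b = 3 + \frac{\left(-4 + 6\right) \left(-2\right)}{5} = 3 + \frac{2 \left(-2\right)}{5} = 3 + \frac{1}{5} \left(-4\right) = 3 - \frac{4}{5} = \frac{11}{5} \approx 2.2$)
$U{\left(o,q \right)} = 3974$ ($U{\left(o,q \right)} = 5 + \left(\left(4 + 4\right)^{2} - 1\right)^{2} = 5 + \left(8^{2} - 1\right)^{2} = 5 + \left(64 - 1\right)^{2} = 5 + 63^{2} = 5 + 3969 = 3974$)
$\left(U{\left(b,2 - -2 \right)} + 25395\right) + Y = \left(3974 + 25395\right) - 23566 = 29369 - 23566 = 5803$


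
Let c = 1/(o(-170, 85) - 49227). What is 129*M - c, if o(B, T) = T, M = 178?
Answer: 1128398605/49142 ≈ 22962.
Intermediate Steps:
c = -1/49142 (c = 1/(85 - 49227) = 1/(-49142) = -1/49142 ≈ -2.0349e-5)
129*M - c = 129*178 - 1*(-1/49142) = 22962 + 1/49142 = 1128398605/49142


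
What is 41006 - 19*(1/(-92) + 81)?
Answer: 3630983/92 ≈ 39467.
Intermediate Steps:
41006 - 19*(1/(-92) + 81) = 41006 - 19*(-1/92 + 81) = 41006 - 19*7451/92 = 41006 - 1*141569/92 = 41006 - 141569/92 = 3630983/92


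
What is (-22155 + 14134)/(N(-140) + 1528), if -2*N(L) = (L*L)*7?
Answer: 8021/67072 ≈ 0.11959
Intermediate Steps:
N(L) = -7*L**2/2 (N(L) = -L*L*7/2 = -L**2*7/2 = -7*L**2/2)
(-22155 + 14134)/(N(-140) + 1528) = (-22155 + 14134)/(-7/2*(-140)**2 + 1528) = -8021/(-7/2*19600 + 1528) = -8021/(-68600 + 1528) = -8021/(-67072) = -8021*(-1/67072) = 8021/67072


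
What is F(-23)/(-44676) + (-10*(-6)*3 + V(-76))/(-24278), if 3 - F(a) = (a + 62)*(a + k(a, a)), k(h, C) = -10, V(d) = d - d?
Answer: -3280025/90386994 ≈ -0.036289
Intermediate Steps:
V(d) = 0
F(a) = 3 - (-10 + a)*(62 + a) (F(a) = 3 - (a + 62)*(a - 10) = 3 - (62 + a)*(-10 + a) = 3 - (-10 + a)*(62 + a))
F(-23)/(-44676) + (-10*(-6)*3 + V(-76))/(-24278) = (623 - 1*(-23)² - 52*(-23))/(-44676) + (-10*(-6)*3 + 0)/(-24278) = (623 - 1*529 + 1196)*(-1/44676) + (60*3 + 0)*(-1/24278) = (623 - 529 + 1196)*(-1/44676) + (180 + 0)*(-1/24278) = 1290*(-1/44676) + 180*(-1/24278) = -215/7446 - 90/12139 = -3280025/90386994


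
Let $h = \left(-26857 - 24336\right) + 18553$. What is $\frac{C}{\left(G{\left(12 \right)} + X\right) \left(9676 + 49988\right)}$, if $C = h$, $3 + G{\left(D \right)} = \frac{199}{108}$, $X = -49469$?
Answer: $\frac{4320}{390651283} \approx 1.1058 \cdot 10^{-5}$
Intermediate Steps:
$G{\left(D \right)} = - \frac{125}{108}$ ($G{\left(D \right)} = -3 + \frac{199}{108} = - \frac{125}{108}$)
$h = -32640$ ($h = -51193 + 18553 = -32640$)
$C = -32640$
$\frac{C}{\left(G{\left(12 \right)} + X\right) \left(9676 + 49988\right)} = - \frac{32640}{\left(- \frac{125}{108} - 49469\right) \left(9676 + 49988\right)} = - \frac{32640}{\left(- \frac{5342777}{108}\right) 59664} = - \frac{32640}{- \frac{26564287244}{9}} = \left(-32640\right) \left(- \frac{9}{26564287244}\right) = \frac{4320}{390651283}$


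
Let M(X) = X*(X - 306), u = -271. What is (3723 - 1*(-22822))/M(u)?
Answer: 26545/156367 ≈ 0.16976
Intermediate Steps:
M(X) = X*(-306 + X)
(3723 - 1*(-22822))/M(u) = (3723 - 1*(-22822))/((-271*(-306 - 271))) = (3723 + 22822)/((-271*(-577))) = 26545/156367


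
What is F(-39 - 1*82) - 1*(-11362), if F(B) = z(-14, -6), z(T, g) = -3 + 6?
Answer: 11365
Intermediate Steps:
z(T, g) = 3
F(B) = 3
F(-39 - 1*82) - 1*(-11362) = 3 - 1*(-11362) = 3 + 11362 = 11365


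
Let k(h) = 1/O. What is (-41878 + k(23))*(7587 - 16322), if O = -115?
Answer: 8413501337/23 ≈ 3.6580e+8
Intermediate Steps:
k(h) = -1/115 (k(h) = 1/(-115) = -1/115)
(-41878 + k(23))*(7587 - 16322) = (-41878 - 1/115)*(7587 - 16322) = -4815971/115*(-8735) = 8413501337/23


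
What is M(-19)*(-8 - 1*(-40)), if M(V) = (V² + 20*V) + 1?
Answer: -576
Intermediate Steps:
M(V) = 1 + V² + 20*V
M(-19)*(-8 - 1*(-40)) = (1 + (-19)² + 20*(-19))*(-8 - 1*(-40)) = (1 + 361 - 380)*(-8 + 40) = -18*32 = -576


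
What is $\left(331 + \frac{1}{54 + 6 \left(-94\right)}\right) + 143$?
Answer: $\frac{241739}{510} \approx 474.0$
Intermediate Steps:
$\left(331 + \frac{1}{54 + 6 \left(-94\right)}\right) + 143 = \left(331 + \frac{1}{54 - 564}\right) + 143 = \left(331 + \frac{1}{-510}\right) + 143 = \left(331 - \frac{1}{510}\right) + 143 = \frac{168809}{510} + 143 = \frac{241739}{510}$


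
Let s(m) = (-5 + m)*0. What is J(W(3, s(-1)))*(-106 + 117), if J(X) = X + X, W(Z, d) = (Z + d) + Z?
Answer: 132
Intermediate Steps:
s(m) = 0
W(Z, d) = d + 2*Z
J(X) = 2*X
J(W(3, s(-1)))*(-106 + 117) = (2*(0 + 2*3))*(-106 + 117) = (2*(0 + 6))*11 = (2*6)*11 = 12*11 = 132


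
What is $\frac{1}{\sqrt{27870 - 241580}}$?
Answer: $- \frac{i \sqrt{213710}}{213710} \approx - 0.0021632 i$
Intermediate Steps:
$\frac{1}{\sqrt{27870 - 241580}} = \frac{1}{\sqrt{-213710}} = \frac{1}{i \sqrt{213710}} = - \frac{i \sqrt{213710}}{213710}$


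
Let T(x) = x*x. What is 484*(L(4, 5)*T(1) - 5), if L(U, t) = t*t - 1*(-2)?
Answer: 10648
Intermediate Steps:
T(x) = x²
L(U, t) = 2 + t² (L(U, t) = t² + 2 = 2 + t²)
484*(L(4, 5)*T(1) - 5) = 484*((2 + 5²)*1² - 5) = 484*((2 + 25)*1 - 5) = 484*(27*1 - 5) = 484*(27 - 5) = 484*22 = 10648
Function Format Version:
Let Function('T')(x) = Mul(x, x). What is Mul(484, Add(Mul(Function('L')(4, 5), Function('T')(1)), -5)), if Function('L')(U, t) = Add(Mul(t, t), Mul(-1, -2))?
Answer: 10648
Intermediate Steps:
Function('T')(x) = Pow(x, 2)
Function('L')(U, t) = Add(2, Pow(t, 2)) (Function('L')(U, t) = Add(Pow(t, 2), 2) = Add(2, Pow(t, 2)))
Mul(484, Add(Mul(Function('L')(4, 5), Function('T')(1)), -5)) = Mul(484, Add(Mul(Add(2, Pow(5, 2)), Pow(1, 2)), -5)) = Mul(484, Add(Mul(Add(2, 25), 1), -5)) = Mul(484, Add(Mul(27, 1), -5)) = Mul(484, Add(27, -5)) = Mul(484, 22) = 10648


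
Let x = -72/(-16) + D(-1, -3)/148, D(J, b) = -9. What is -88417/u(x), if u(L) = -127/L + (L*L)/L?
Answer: 1228187916/335737 ≈ 3658.2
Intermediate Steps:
x = 657/148 (x = -72/(-16) - 9/148 = -72*(-1/16) - 9*1/148 = 9/2 - 9/148 = 657/148 ≈ 4.4392)
u(L) = L - 127/L (u(L) = -127/L + L²/L = -127/L + L = L - 127/L)
-88417/u(x) = -88417/(657/148 - 127/657/148) = -88417/(657/148 - 127*148/657) = -88417/(657/148 - 18796/657) = -88417/(-2350159/97236) = -88417*(-97236/2350159) = 1228187916/335737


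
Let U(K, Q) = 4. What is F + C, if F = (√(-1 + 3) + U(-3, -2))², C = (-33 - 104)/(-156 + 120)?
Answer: 785/36 + 8*√2 ≈ 33.119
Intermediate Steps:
C = 137/36 (C = -137/(-36) = -137*(-1/36) = 137/36 ≈ 3.8056)
F = (4 + √2)² (F = (√(-1 + 3) + 4)² = (√2 + 4)² = (4 + √2)² ≈ 29.314)
F + C = (4 + √2)² + 137/36 = 137/36 + (4 + √2)²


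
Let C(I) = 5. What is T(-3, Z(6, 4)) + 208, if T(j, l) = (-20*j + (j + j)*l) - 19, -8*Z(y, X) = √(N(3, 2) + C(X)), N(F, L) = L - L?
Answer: 249 + 3*√5/4 ≈ 250.68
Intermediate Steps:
N(F, L) = 0
Z(y, X) = -√5/8 (Z(y, X) = -√(0 + 5)/8 = -√5/8)
T(j, l) = -19 - 20*j + 2*j*l (T(j, l) = (-20*j + (2*j)*l) - 19 = (-20*j + 2*j*l) - 19 = -19 - 20*j + 2*j*l)
T(-3, Z(6, 4)) + 208 = (-19 - 20*(-3) + 2*(-3)*(-√5/8)) + 208 = (-19 + 60 + 3*√5/4) + 208 = (41 + 3*√5/4) + 208 = 249 + 3*√5/4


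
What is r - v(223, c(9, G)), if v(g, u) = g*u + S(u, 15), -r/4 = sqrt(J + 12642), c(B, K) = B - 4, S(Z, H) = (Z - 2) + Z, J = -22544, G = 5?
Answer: -1123 - 4*I*sqrt(9902) ≈ -1123.0 - 398.04*I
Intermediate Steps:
S(Z, H) = -2 + 2*Z (S(Z, H) = (-2 + Z) + Z = -2 + 2*Z)
c(B, K) = -4 + B
r = -4*I*sqrt(9902) (r = -4*sqrt(-22544 + 12642) = -4*I*sqrt(9902) ≈ -398.04*I)
v(g, u) = -2 + 2*u + g*u (v(g, u) = g*u + (-2 + 2*u) = -2 + 2*u + g*u)
r - v(223, c(9, G)) = -4*I*sqrt(9902) - (-2 + 2*(-4 + 9) + 223*(-4 + 9)) = -4*I*sqrt(9902) - (-2 + 2*5 + 223*5) = -4*I*sqrt(9902) - (-2 + 10 + 1115) = -4*I*sqrt(9902) - 1*1123 = -4*I*sqrt(9902) - 1123 = -1123 - 4*I*sqrt(9902)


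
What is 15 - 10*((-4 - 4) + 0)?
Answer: 95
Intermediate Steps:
15 - 10*((-4 - 4) + 0) = 15 - 10*(-8 + 0) = 15 - 10*(-8) = 15 - 5*(-16) = 15 + 80 = 95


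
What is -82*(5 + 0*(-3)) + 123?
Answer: -287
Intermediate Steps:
-82*(5 + 0*(-3)) + 123 = -82*(5 + 0) + 123 = -82*5 + 123 = -410 + 123 = -287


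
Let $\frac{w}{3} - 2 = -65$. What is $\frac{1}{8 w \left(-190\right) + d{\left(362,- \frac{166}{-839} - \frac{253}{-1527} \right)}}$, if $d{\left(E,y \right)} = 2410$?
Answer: $\frac{1}{289690} \approx 3.452 \cdot 10^{-6}$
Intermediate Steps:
$w = -189$ ($w = 6 + 3 \left(-65\right) = 6 - 195 = -189$)
$\frac{1}{8 w \left(-190\right) + d{\left(362,- \frac{166}{-839} - \frac{253}{-1527} \right)}} = \frac{1}{8 \left(-189\right) \left(-190\right) + 2410} = \frac{1}{\left(-1512\right) \left(-190\right) + 2410} = \frac{1}{287280 + 2410} = \frac{1}{289690}$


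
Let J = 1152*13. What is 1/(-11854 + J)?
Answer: 1/3122 ≈ 0.00032031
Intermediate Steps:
J = 14976
1/(-11854 + J) = 1/(-11854 + 14976) = 1/3122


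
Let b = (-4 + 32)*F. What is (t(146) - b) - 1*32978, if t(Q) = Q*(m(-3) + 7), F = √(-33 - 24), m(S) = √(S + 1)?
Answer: -31956 - 28*I*√57 + 146*I*√2 ≈ -31956.0 - 4.9202*I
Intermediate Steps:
m(S) = √(1 + S)
F = I*√57 (F = √(-57) = I*√57 ≈ 7.5498*I)
b = 28*I*√57 (b = (-4 + 32)*(I*√57) = 28*(I*√57) = 28*I*√57 ≈ 211.4*I)
t(Q) = Q*(7 + I*√2) (t(Q) = Q*(√(1 - 3) + 7) = Q*(√(-2) + 7) = Q*(I*√2 + 7) = Q*(7 + I*√2))
(t(146) - b) - 1*32978 = (146*(7 + I*√2) - 28*I*√57) - 1*32978 = ((1022 + 146*I*√2) - 28*I*√57) - 32978 = (1022 - 28*I*√57 + 146*I*√2) - 32978 = -31956 - 28*I*√57 + 146*I*√2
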